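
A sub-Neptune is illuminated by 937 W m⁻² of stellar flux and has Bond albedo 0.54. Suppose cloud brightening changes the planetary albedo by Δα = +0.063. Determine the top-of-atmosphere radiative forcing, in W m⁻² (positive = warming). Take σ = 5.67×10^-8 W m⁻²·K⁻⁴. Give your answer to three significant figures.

-14.8 W m⁻²

TOA radiative forcing: ΔF = −S·Δα/4 = −937.0·(+0.063)/4 = -14.76 W m⁻².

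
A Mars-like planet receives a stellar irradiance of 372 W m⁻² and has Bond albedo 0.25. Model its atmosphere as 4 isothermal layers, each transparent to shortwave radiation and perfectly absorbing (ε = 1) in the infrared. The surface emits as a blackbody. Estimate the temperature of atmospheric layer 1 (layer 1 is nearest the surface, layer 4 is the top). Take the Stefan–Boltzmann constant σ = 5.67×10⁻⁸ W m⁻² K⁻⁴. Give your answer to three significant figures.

265 kelvin

The effective emission temperature is T_e = [S(1−α)/(4σ)]^¼ = 187.3 K.
The net upward flux σT_e⁴ is constant between every pair of levels, so T_k⁴ = (N+1−k)T_e⁴.
T_1 = (4)^(1/4)·187.3 = 264.9 K.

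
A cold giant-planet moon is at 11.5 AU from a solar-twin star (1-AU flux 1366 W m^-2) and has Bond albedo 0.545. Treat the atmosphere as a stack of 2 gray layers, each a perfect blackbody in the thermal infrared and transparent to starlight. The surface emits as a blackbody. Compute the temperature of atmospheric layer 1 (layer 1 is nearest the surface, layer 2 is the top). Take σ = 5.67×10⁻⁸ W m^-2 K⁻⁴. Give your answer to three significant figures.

80.2 kelvin

Irradiance scales as 1/d², so S = 1366 W m^-2 × (1/11.5)² = 10.33 W m^-2.
The effective emission temperature is T_e = [S(1−α)/(4σ)]^¼ = 67.47 K.
The net upward flux σT_e⁴ is constant between every pair of levels, so T_k⁴ = (N+1−k)T_e⁴.
With k = 1: T_1 = (2+1−1)^¼·67.47 K = 80.23 K.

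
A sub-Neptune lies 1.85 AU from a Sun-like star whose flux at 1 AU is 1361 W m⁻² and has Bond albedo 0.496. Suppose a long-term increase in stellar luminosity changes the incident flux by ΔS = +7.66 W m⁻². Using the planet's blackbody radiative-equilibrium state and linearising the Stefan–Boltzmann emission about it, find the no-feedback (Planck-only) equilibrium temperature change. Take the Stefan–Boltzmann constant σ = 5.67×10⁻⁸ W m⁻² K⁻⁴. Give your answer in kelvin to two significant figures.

By the inverse-square law, S = 1361/1.85² = 397.7 W m⁻².
Unperturbed T_e = [397.7·(1−0.496)/(4σ)]^¼ = 172.4 K.
TOA radiative forcing: ΔF = (1−α)ΔS/4 = 0.504·(+7.66)/4 = 0.9652 W m⁻².
Planck response: λ_P = 4σT_e³ = 4·5.67×10⁻⁸·(172.4)³ = 1.162 W m⁻²/K.
So ΔT₀ = 0.9652/1.162 = 0.830 K.

0.83 K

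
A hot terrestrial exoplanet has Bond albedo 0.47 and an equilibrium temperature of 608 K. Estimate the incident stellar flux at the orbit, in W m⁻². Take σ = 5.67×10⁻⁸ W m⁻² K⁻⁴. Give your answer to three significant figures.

58500 W m⁻²

From S(1−α)/4 = σT⁴: S = 4σT⁴/(1−α).
The emitted flux is σT⁴ = 7748 W m⁻².
S = 4·7748/0.53 = 58480 W m⁻².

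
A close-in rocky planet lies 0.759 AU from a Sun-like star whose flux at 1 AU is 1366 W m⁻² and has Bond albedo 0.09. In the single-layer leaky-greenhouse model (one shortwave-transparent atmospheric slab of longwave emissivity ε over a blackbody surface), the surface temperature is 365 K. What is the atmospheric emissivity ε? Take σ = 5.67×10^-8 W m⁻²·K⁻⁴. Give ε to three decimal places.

Flux at the orbit: S = 1366/(0.759)² = 2371 W m⁻².
TOA balance gives T_e = 312.3 K.
Inverting T_s⁴ = 2T_e⁴/(2−ε): (T_e/T_s)⁴ = 0.5360, so ε = 2(1 − 0.5360) = 0.9279.

0.928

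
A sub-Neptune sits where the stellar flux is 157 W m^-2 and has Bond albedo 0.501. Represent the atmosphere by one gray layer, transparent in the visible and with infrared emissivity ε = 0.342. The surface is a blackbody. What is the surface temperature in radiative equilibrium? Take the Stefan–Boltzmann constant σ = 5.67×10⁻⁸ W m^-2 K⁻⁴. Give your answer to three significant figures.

143 kelvin

Effective emission temperature (TOA balance): σT_e⁴ = S(1−α)/4 = 19.59 W m^-2 → T_e = 136.3 K.
Surface balance with a leaky layer gives σT_s⁴ = σT_e⁴·2/(2−ε), so T_s = T_e·[2/(2−0.342)]^(1/4) = 142.9 K.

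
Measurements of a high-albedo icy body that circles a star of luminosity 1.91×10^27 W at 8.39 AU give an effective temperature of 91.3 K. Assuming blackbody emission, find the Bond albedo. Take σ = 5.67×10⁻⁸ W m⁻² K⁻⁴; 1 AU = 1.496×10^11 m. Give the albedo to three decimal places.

Orbital distance: d = 8.39 AU = 1.255×10^12 m.
Flux at the orbit: S = L/(4πd²) = 1.91×10^27/(4π·(1.26×10^12)²) = 96.48 W m⁻².
Rearranging the radiative balance, α = 1 − 4σT⁴/S.
σT⁴ = 3.940 W m⁻², so 4σT⁴ = 15.76 W m⁻².
Hence α = 1 − 15.76/96.48 = 0.8367.

0.837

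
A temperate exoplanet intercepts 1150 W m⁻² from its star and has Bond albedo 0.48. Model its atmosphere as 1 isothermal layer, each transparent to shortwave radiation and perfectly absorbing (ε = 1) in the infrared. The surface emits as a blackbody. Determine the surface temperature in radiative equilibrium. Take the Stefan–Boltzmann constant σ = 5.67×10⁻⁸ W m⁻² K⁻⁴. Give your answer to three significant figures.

269 K

Top-of-atmosphere balance: σT_e⁴ = S(1−α)/4 = 149.5 W m⁻² → T_e = 226.6 K.
Layer-by-layer balance gives σT_s⁴ = (N+1)σT_e⁴, so T_s = 2^¼·226.6 = 269.5 K.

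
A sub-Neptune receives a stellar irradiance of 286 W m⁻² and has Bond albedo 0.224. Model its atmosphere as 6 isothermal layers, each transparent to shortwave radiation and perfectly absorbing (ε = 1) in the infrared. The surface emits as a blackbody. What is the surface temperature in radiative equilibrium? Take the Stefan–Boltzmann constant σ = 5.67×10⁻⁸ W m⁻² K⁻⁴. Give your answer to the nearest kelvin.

288 K

OLR = S(1−α)/4 = 55.48 W m⁻²; the top layer radiates at T_e = 176.9 K.
For an N-layer opaque stack, T_s⁴ = (N+1)T_e⁴, hence T_s = (7)^(1/4)×176.9 K = 287.7 K.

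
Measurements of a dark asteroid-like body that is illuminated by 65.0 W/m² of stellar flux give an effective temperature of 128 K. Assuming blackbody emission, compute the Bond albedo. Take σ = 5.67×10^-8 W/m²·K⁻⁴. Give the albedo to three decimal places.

From σT⁴ = S(1−α)/4 we invert for α: 1−α = 4σT⁴/S.
4σT⁴ = 4·5.67×10⁻⁸·(128)⁴ = 60.88 W/m².
1−α = 60.88/65.00 = 0.9366, so α = 0.0634.

0.063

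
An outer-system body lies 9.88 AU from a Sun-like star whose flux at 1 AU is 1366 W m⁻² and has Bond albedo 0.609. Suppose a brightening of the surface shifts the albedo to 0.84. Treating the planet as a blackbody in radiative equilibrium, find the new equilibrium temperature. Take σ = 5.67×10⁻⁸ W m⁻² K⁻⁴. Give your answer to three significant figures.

Flux at the orbit: S = 1366/(9.88)² = 13.99 W m⁻².
T₂ = [S(1−α₂)/(4σ)]^(1/4) = [13.99·0.16/(4σ)]^(1/4) = 56.05 K.

56.1 kelvin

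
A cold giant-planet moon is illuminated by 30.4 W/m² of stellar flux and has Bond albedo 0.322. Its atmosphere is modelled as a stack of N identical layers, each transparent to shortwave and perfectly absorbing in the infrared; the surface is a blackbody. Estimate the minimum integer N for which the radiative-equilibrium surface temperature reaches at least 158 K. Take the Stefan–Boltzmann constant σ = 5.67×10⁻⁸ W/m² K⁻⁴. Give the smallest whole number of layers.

6

The effective emission temperature is T_e = [S(1−α)/(4σ)]^¼ = 97.64 K.
T_s = (N+1)^(1/4)·T_e ≥ 158 K requires N+1 ≥ (T_s/T_e)⁴ = (158/97.64)⁴ = 6.858.
The minimum whole number is N = 6.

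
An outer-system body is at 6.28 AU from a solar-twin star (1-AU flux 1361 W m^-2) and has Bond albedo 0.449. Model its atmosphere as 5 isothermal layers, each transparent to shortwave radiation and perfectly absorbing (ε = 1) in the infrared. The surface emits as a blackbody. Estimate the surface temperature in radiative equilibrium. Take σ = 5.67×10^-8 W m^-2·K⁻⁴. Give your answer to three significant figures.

150 K

Flux at the orbit: S = 1361/(6.28)² = 34.51 W m^-2.
Top-of-atmosphere balance: σT_e⁴ = S(1−α)/4 = 4.754 W m^-2 → T_e = 95.69 K.
With N = 5 opaque layers, T_s = (N+1)^(1/4)·T_e = 6^(1/4)·95.69 = 149.8 K.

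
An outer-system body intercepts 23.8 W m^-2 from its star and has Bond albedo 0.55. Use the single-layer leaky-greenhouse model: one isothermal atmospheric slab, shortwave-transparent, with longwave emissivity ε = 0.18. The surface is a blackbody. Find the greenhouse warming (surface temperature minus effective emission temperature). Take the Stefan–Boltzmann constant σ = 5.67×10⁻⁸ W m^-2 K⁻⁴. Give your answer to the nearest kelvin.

At the top of the atmosphere, σT_e⁴ = S(1−α)/4 = 2.677 W m^-2, giving T_e = 82.90 K.
The surface balance (absorbed SW + ε·downward IR = σT_s⁴) with T_a⁴ = T_s⁴/2 reduces to T_s = T_e·[2/(2−ε)]^¼ = 84.87 K.
Greenhouse warming: T_s − T_e = 1.978 K.

2 kelvin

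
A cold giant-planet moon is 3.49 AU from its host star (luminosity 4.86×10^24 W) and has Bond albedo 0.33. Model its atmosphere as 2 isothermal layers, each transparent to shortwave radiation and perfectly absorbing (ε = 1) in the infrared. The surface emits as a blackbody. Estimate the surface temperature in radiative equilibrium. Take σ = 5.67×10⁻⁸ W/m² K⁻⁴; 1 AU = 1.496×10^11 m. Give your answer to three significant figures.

d = 3.49 × 1.496×10^11 m = 5.221×10^11 m.
Spreading L over a sphere of radius d: S = 4.86×10^24/(4π·5.22×10^11²) = 1.419 W/m².
The effective emission temperature is T_e = [S(1−α)/(4σ)]^¼ = 45.25 K.
With N = 2 opaque layers, T_s = (N+1)^(1/4)·T_e = 3^(1/4)·45.25 = 59.55 K.

59.5 K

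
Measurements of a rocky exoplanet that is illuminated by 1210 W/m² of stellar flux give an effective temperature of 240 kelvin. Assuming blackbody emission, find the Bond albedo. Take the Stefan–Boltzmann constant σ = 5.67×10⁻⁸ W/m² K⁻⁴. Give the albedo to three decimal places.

From σT⁴ = S(1−α)/4 we invert for α: 1−α = 4σT⁴/S.
4σT⁴ = 4·5.67×10⁻⁸·(240)⁴ = 752.5 W/m².
1−α = 752.5/1210 = 0.6219, so α = 0.3781.

0.378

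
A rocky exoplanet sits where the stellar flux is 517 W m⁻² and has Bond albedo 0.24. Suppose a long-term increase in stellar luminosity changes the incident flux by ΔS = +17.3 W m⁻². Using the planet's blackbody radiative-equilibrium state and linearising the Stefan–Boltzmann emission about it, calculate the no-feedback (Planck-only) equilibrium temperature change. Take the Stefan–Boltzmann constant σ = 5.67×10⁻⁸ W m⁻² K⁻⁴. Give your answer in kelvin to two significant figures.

1.7 kelvin

The baseline emission temperature is T_e = 204.0 K.
TOA radiative forcing: ΔF = (1−α)ΔS/4 = 0.76·(+17.3)/4 = 3.287 W m⁻².
Planck response: λ_P = 4σT_e³ = 4·5.67×10⁻⁸·(204.0)³ = 1.926 W m⁻²/K.
So ΔT₀ = 3.287/1.926 = 1.71 K.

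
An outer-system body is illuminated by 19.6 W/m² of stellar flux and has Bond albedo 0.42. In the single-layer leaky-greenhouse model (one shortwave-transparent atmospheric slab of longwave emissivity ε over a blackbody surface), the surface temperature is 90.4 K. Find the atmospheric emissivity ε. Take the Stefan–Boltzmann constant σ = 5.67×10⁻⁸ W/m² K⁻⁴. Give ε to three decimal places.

Effective temperature: T_e = [S(1−α)/(4σ)]^(1/4) = 84.14 K.
Inverting T_s⁴ = 2T_e⁴/(2−ε): (T_e/T_s)⁴ = 0.7505, so ε = 2(1 − 0.7505) = 0.4989.

0.499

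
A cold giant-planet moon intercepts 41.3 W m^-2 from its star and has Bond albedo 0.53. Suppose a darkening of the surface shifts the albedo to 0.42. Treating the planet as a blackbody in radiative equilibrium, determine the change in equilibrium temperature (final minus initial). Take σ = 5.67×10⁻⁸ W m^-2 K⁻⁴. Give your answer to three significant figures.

5.19 kelvin

Before: T₁ = [41.30·0.47/(4σ)]^(1/4) = 96.18 K.
With α = 0.42, T₂ = 101.4 K.
Change: 101.4 − 96.18 = 5.192 K.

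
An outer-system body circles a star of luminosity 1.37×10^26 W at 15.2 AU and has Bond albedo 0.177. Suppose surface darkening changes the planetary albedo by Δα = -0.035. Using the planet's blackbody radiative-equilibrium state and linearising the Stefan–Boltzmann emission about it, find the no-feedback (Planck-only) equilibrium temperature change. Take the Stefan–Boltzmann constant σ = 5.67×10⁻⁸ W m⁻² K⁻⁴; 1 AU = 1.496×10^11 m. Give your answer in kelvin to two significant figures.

0.56 K

d = 15.2 × 1.496×10^11 m = 2.274×10^12 m.
S = L/(4πd²) = 2.108 W m⁻².
Unperturbed T_e = [2.108·(1−0.177)/(4σ)]^¼ = 52.59 K.
The change in absorbed flux is Δ[S(1−α)/4] = −SΔα/4 = 0.01845 W m⁻².
Planck response: λ_P = 4σT_e³ = 4·5.67×10⁻⁸·(52.59)³ = 0.03299 W m⁻²/K.
Hence the no-feedback warming is ΔF/(4σT_e³) = 0.559 K.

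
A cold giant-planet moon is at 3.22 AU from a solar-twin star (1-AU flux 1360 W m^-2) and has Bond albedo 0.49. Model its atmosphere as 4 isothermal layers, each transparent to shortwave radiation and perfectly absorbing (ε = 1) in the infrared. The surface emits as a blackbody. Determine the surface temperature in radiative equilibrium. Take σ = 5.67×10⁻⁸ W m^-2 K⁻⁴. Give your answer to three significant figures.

196 kelvin

Flux at the orbit: S = 1360/(3.22)² = 131.2 W m^-2.
Top-of-atmosphere balance: σT_e⁴ = S(1−α)/4 = 16.72 W m^-2 → T_e = 131.1 K.
For an N-layer opaque stack, T_s⁴ = (N+1)T_e⁴, hence T_s = (5)^(1/4)×131.1 K = 196.0 K.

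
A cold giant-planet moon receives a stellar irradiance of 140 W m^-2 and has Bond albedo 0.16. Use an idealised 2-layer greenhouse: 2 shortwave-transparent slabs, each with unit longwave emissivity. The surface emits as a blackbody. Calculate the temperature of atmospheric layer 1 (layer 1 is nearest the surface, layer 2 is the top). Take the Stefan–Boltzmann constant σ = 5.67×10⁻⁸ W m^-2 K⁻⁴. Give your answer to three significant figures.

The effective emission temperature is T_e = [S(1−α)/(4σ)]^¼ = 150.9 K.
In the N-layer model, layer k (counted from the surface) has T_k = (N+1−k)^(1/4)·T_e.
With k = 1: T_1 = (2+1−1)^¼·150.9 K = 179.5 K.

179 K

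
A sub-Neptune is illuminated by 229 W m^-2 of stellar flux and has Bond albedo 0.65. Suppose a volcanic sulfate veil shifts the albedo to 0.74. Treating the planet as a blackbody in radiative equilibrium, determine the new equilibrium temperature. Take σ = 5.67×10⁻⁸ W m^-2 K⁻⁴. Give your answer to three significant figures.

New equilibrium: T₂ = [(1−0.74)·229.0/(4σ)]^(1/4) = 127.3 K.

127 K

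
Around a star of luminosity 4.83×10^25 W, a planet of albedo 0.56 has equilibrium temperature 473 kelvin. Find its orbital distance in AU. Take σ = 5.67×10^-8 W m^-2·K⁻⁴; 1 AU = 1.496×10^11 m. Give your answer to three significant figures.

Energy balance gives S = 4σT⁴/(1−α) = 25800 W m^-2.
From L = 4πd²S, d = √(4.83×10^25/(4π·25800)) = 1.221×10^10 m = 0.08159 AU.

0.0816 AU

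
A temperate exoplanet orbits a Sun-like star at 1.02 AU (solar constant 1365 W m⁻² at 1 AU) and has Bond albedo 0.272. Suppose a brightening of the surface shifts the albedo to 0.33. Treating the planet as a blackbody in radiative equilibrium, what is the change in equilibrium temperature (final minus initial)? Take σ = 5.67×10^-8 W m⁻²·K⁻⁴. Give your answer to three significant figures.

-5.23 K

Flux at the orbit: S = 1365/(1.02)² = 1312 W m⁻².
With α = 0.272, T₁ = 254.7 K.
After:  T₂ = [1312·0.67/(4σ)]^(1/4) = 249.5 K.
ΔT = T₂ − T₁ = -5.233 K.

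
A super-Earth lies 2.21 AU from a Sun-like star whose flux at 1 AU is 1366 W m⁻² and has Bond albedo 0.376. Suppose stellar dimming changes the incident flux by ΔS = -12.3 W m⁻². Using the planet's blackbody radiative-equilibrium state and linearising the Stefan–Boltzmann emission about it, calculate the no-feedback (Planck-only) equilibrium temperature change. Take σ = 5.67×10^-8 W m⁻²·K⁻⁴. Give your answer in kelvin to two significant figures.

-1.8 K

Flux at the orbit: S = 1366/(2.21)² = 279.7 W m⁻².
The baseline emission temperature is T_e = 166.6 K.
TOA radiative forcing: ΔF = (1−α)ΔS/4 = 0.624·(-12.3)/4 = -1.919 W m⁻².
Planck response: λ_P = 4σT_e³ = 4·5.67×10⁻⁸·(166.6)³ = 1.048 W m⁻²/K.
ΔT₀ = ΔF/λ_P = -1.919/1.048 = -1.83 K.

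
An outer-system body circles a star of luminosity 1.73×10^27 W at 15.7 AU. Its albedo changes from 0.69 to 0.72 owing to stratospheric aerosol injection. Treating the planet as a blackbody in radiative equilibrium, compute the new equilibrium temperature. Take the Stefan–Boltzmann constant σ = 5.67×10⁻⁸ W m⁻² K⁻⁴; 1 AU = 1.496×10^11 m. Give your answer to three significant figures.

d = 15.7 × 1.496×10^11 m = 2.349×10^12 m.
Spreading L over a sphere of radius d: S = 1.73×10^27/(4π·2.35×10^12²) = 24.96 W m⁻².
With the new albedo, S(1−α₂)/4 = 1.747 W m⁻², so T₂ = 74.50 K.

74.5 kelvin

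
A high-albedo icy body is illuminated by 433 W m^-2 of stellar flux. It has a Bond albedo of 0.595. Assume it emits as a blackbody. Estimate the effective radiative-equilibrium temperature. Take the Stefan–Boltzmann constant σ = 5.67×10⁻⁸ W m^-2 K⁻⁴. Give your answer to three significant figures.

167 kelvin

Averaging over the sphere, the absorbed flux is S(1−α)/4 = 43.84 W m^-2.
In equilibrium σT⁴ equals this, so T = 166.8 K.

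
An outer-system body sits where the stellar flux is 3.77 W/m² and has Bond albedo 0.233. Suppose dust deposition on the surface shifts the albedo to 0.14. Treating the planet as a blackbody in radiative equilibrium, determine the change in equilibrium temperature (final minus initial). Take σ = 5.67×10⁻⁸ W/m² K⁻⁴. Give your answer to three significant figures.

1.73 kelvin

Before: T₁ = [3.770·0.767/(4σ)]^(1/4) = 59.75 K.
With α = 0.14, T₂ = 61.49 K.
Change: 61.49 − 59.75 = 1.734 K.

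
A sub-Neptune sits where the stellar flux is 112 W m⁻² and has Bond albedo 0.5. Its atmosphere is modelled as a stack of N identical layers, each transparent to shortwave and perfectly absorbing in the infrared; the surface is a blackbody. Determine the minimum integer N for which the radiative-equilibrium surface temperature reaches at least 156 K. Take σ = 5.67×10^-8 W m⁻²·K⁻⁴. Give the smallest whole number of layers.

Top-of-atmosphere balance: σT_e⁴ = S(1−α)/4 = 14.00 W m⁻² → T_e = 125.4 K.
Since T_s⁴ = (N+1)T_e⁴, we need N ≥ (T_s/T_e)⁴ − 1 = 1.399.
So N ≥ 1.399; the smallest integer is N = 2.

2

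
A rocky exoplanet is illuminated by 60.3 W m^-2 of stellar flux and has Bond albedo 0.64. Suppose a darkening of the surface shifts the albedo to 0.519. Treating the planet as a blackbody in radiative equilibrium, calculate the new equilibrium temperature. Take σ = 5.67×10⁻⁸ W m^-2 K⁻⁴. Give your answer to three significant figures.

106 K

With the new albedo, S(1−α₂)/4 = 7.251 W m^-2, so T₂ = 106.3 K.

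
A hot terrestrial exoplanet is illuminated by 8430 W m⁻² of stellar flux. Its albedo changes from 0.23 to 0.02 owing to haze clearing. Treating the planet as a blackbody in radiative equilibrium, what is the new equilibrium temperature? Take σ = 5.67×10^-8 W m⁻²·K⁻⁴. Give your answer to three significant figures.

T₂ = [S(1−α₂)/(4σ)]^(1/4) = [8430·0.98/(4σ)]^(1/4) = 436.9 K.

437 K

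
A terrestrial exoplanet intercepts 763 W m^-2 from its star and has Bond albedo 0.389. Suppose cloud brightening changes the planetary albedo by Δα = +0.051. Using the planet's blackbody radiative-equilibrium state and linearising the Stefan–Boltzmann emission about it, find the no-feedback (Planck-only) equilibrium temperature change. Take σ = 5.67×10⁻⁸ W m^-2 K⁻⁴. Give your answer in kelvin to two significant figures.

-4.4 K

The baseline emission temperature is T_e = 212.9 K.
ΔF = −(S/4)Δα = −(763.0/4)×(+0.051) = -9.728 W m^-2.
Linearising σT⁴ gives d(σT⁴)/dT = 4σT_e³ = 2.189 W m^-2 per K.
So ΔT₀ = -9.728/2.189 = -4.44 K.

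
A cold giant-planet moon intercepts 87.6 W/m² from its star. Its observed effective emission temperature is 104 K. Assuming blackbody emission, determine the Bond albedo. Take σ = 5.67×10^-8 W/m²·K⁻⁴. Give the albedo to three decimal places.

From σT⁴ = S(1−α)/4 we invert for α: 1−α = 4σT⁴/S.
4σT⁴ = 4·5.67×10⁻⁸·(104)⁴ = 26.53 W/m².
Hence α = 1 − 26.53/87.60 = 0.6971.

0.697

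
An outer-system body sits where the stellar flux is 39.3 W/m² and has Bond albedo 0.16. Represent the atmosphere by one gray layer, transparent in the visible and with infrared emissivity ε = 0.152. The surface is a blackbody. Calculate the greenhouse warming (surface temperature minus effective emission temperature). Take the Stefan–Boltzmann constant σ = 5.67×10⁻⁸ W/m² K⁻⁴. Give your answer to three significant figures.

Effective emission temperature (TOA balance): σT_e⁴ = S(1−α)/4 = 8.253 W/m² → T_e = 109.8 K.
For a single slab of emissivity ε, T_s⁴ = 2T_e⁴/(2−ε); thus T_s = 109.8·(1.082)^(1/4) = 112.0 K.
The atmosphere warms the surface by 2.192 K.

2.19 K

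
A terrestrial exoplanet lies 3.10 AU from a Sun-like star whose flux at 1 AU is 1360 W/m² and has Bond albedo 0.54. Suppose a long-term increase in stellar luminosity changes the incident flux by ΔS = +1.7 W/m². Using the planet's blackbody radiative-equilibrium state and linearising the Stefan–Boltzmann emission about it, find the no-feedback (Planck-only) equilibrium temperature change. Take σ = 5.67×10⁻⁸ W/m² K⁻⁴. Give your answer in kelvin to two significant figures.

Irradiance scales as 1/d², so S = 1360 W/m² × (1/3.10)² = 141.5 W/m².
Reference equilibrium: T_e = [S(1−α)/(4σ)]^(1/4) = 130.2 K.
TOA radiative forcing: ΔF = (1−α)ΔS/4 = 0.46·(+1.7)/4 = 0.1955 W/m².
Planck response: λ_P = 4σT_e³ = 4·5.67×10⁻⁸·(130.2)³ = 0.5001 W/m²/K.
So ΔT₀ = 0.1955/0.5001 = 0.391 K.

0.39 K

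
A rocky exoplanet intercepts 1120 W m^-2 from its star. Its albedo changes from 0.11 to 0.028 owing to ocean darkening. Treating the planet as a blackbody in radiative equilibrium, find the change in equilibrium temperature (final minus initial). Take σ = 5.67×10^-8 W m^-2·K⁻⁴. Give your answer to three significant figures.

Before: T₁ = [1120·0.89/(4σ)]^(1/4) = 257.5 K.
With α = 0.028, T₂ = 263.2 K.
ΔT = T₂ − T₁ = 5.736 K.

5.74 kelvin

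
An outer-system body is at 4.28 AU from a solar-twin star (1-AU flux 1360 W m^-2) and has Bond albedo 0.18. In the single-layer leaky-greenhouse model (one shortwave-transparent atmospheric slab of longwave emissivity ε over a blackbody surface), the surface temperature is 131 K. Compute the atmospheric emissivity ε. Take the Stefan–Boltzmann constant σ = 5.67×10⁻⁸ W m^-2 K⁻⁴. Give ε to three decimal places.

Irradiance scales as 1/d², so S = 1360 W m^-2 × (1/4.28)² = 74.24 W m^-2.
First, T_e = [74.24·(1−0.18)/(4σ)]^(1/4) = 128.0 K.
T_s⁴ = T_e⁴·2/(2−ε) → ε = 2 − 2(T_e/T_s)⁴ = 2 − 2·(128.0/131)⁴ = 0.1771.

0.177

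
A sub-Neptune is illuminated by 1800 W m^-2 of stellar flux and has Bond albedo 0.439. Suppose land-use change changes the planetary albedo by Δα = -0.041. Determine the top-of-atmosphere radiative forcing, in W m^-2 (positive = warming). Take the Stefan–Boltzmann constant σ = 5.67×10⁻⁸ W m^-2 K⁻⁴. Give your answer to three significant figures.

18.4 W m^-2

The change in absorbed flux is Δ[S(1−α)/4] = −SΔα/4 = 18.45 W m^-2.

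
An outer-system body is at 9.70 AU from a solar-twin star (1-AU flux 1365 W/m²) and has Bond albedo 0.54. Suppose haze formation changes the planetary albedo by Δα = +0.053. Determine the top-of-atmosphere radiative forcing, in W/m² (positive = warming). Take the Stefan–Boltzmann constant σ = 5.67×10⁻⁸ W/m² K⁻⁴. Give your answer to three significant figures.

Irradiance scales as 1/d², so S = 1365 W/m² × (1/9.70)² = 14.51 W/m².
TOA radiative forcing: ΔF = −S·Δα/4 = −14.51·(+0.053)/4 = -0.1922 W/m².

-0.192 W/m²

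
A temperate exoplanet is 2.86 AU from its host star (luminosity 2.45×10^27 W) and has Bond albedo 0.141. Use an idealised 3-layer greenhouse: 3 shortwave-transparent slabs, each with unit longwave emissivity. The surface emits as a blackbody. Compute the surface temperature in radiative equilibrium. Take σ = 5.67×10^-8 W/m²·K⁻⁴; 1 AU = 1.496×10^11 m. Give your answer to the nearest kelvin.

d = 2.86 × 1.496×10^11 m = 4.279×10^11 m.
Spreading L over a sphere of radius d: S = 2.45×10^27/(4π·4.28×10^11²) = 1065 W/m².
OLR = S(1−α)/4 = 228.7 W/m²; the top layer radiates at T_e = 252.0 K.
With N = 3 opaque layers, T_s = (N+1)^(1/4)·T_e = 4^(1/4)·252.0 = 356.4 K.

356 K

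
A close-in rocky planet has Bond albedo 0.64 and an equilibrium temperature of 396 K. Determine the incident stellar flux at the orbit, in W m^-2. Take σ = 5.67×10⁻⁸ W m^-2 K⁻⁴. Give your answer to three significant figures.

15500 W m^-2

Invert the energy balance for S: S = 4σT⁴/(1−α).
The emitted flux is σT⁴ = 1394 W m^-2.
So S = 4×1394/(1−0.64) = 15490 W m^-2.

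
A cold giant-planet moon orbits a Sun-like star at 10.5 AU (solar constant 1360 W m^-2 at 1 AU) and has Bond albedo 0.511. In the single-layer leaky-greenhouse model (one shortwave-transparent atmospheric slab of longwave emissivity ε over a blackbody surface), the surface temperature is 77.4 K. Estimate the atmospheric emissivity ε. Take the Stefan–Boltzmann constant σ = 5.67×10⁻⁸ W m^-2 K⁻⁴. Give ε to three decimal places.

0.518

Irradiance scales as 1/d², so S = 1360 W m^-2 × (1/10.5)² = 12.34 W m^-2.
Effective temperature: T_e = [S(1−α)/(4σ)]^(1/4) = 71.81 K.
Since (2−ε)/2 = (T_e/T_s)⁴ = 0.7411, ε = 0.5178.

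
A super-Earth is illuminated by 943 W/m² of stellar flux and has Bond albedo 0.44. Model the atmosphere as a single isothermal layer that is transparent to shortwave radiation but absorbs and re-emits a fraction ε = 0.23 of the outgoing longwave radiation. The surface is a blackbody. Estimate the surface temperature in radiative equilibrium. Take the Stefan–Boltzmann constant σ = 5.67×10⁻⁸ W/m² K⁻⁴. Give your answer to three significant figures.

At the top of the atmosphere, σT_e⁴ = S(1−α)/4 = 132.0 W/m², giving T_e = 219.7 K.
Surface balance with a leaky layer gives σT_s⁴ = σT_e⁴·2/(2−ε), so T_s = T_e·[2/(2−0.23)]^(1/4) = 226.5 K.

226 kelvin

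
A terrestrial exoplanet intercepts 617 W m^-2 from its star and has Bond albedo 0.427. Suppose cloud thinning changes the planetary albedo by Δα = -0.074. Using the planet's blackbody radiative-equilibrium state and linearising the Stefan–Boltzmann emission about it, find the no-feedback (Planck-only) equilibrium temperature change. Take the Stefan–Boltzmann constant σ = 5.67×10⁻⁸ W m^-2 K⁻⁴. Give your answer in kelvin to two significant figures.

6.4 K

The baseline emission temperature is T_e = 198.7 K.
The change in absorbed flux is Δ[S(1−α)/4] = −SΔα/4 = 11.41 W m^-2.
Planck response: λ_P = 4σT_e³ = 4·5.67×10⁻⁸·(198.7)³ = 1.779 W m^-2/K.
So ΔT₀ = 11.41/1.779 = 6.42 K.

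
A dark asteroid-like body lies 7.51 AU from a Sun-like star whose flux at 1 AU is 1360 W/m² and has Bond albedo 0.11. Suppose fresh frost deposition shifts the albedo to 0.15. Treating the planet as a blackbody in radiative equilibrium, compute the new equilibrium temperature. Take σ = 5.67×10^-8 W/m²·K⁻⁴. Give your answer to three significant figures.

97.5 K

Flux at the orbit: S = 1360/(7.51)² = 24.11 W/m².
New equilibrium: T₂ = [(1−0.15)·24.11/(4σ)]^(1/4) = 97.50 K.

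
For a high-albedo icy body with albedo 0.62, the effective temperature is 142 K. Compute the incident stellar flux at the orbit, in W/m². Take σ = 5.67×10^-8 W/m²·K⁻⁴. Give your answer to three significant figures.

243 W/m²

Invert the energy balance for S: S = 4σT⁴/(1−α).
The emitted flux is σT⁴ = 23.05 W/m².
So S = 4×23.05/(1−0.62) = 242.7 W/m².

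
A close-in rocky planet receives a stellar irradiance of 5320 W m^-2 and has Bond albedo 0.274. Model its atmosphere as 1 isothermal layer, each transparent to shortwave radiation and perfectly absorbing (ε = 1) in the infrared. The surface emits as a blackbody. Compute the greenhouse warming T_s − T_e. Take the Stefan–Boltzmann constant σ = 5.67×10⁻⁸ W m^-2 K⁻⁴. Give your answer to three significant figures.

The effective emission temperature is T_e = [S(1−α)/(4σ)]^¼ = 361.2 K.
Surface: T_s = (2)^¼·T_e = 429.6 K.
So the greenhouse effect raises the surface by 429.6 − 361.2 = 68.35 K.

68.4 K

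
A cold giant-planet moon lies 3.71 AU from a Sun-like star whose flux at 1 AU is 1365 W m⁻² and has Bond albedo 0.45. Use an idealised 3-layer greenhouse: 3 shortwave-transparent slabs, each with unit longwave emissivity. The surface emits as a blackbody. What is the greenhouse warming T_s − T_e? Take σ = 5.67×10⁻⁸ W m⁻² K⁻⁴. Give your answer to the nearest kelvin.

Irradiance scales as 1/d², so S = 1365 W m⁻² × (1/3.71)² = 99.17 W m⁻².
OLR = S(1−α)/4 = 13.64 W m⁻²; the top layer radiates at T_e = 124.5 K.
T_s = (N+1)^(1/4)·T_e = 176.1 K.
Warming: T_s − T_e = 51.58 K.

52 K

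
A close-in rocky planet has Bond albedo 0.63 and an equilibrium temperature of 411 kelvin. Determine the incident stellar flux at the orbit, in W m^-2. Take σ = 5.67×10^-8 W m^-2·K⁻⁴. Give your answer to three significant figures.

Invert the energy balance for S: S = 4σT⁴/(1−α).
σT⁴ = 5.67×10⁻⁸·(411)⁴ = 1618 W m^-2.
S = 4·1618/0.37 = 17490 W m^-2.

17500 W m^-2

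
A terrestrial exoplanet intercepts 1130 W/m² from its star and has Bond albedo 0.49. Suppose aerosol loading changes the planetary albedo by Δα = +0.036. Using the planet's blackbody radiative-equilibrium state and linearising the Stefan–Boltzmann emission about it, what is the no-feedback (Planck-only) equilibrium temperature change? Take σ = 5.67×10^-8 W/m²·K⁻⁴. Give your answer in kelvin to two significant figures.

Unperturbed T_e = [1130·(1−0.49)/(4σ)]^¼ = 224.5 K.
ΔF = −(S/4)Δα = −(1130/4)×(+0.036) = -10.17 W/m².
Linearising σT⁴ gives d(σT⁴)/dT = 4σT_e³ = 2.567 W/m² per K.
ΔT₀ = ΔF/λ_P = -10.17/2.567 = -3.96 K.

-4.0 kelvin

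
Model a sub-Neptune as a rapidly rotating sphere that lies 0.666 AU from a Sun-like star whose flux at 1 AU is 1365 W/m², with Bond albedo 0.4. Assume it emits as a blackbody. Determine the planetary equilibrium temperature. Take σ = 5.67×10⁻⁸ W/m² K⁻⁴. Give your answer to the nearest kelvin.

Flux at the orbit: S = 1365/(0.666)² = 3077 W/m².
Averaging over the sphere, the absorbed flux is S(1−α)/4 = 461.6 W/m².
Set σT⁴ = 461.6 → T = (461.6/σ)^(1/4) = 300.4 K.

300 K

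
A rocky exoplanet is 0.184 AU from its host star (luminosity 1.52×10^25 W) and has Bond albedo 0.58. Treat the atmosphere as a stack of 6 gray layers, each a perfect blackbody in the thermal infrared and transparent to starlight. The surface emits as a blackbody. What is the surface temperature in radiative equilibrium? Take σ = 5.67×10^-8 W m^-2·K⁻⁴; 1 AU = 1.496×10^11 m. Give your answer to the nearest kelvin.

379 K

Orbital distance: d = 0.184 AU = 2.753×10^10 m.
Spreading L over a sphere of radius d: S = 1.52×10^25/(4π·2.75×10^10²) = 1596 W m^-2.
Top-of-atmosphere balance: σT_e⁴ = S(1−α)/4 = 167.6 W m^-2 → T_e = 233.2 K.
Layer-by-layer balance gives σT_s⁴ = (N+1)σT_e⁴, so T_s = 7^¼·233.2 = 379.3 K.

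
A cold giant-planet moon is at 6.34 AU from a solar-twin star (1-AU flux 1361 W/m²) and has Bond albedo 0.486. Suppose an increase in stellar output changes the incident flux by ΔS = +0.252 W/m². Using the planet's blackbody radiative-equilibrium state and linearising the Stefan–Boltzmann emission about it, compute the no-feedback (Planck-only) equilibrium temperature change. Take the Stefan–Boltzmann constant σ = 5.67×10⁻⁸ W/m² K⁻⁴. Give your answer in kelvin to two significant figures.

0.17 kelvin

Irradiance scales as 1/d², so S = 1361 W/m² × (1/6.34)² = 33.86 W/m².
Reference equilibrium: T_e = [S(1−α)/(4σ)]^(1/4) = 93.59 K.
TOA radiative forcing: ΔF = (1−α)ΔS/4 = 0.514·(+0.252)/4 = 0.03238 W/m².
The Planck feedback parameter is 4σT_e³ = 0.1859 W/m²/K.
ΔT₀ = ΔF/λ_P = 0.03238/0.1859 = 0.174 K.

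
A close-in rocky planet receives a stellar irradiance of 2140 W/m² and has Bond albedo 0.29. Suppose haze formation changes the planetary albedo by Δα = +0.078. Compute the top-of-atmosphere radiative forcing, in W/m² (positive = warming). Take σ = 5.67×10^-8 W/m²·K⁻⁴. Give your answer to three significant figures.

ΔF = −(S/4)Δα = −(2140/4)×(+0.078) = -41.73 W/m².

-41.7 W/m²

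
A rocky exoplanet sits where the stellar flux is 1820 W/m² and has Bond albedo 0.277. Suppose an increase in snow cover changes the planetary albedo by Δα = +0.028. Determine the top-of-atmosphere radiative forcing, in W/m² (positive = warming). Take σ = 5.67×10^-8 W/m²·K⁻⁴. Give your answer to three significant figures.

-12.7 W/m²

The change in absorbed flux is Δ[S(1−α)/4] = −SΔα/4 = -12.74 W/m².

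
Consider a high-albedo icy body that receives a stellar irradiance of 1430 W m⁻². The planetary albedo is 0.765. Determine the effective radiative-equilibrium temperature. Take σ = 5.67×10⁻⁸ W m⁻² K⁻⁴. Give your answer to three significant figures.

The planet absorbs (1−α)S over its disc πR² and re-emits over 4πR², so the mean absorbed flux is (1−0.765)·1430/4 = 84.01 W m⁻².
In equilibrium σT⁴ equals this, so T = 196.2 K.

196 K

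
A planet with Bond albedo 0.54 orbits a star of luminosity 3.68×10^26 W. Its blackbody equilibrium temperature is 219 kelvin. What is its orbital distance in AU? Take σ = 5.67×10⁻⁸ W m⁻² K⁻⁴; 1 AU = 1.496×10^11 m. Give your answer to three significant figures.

1.07 AU

Required flux: S = 4σT⁴/(1−α) = 1134 W m⁻².
S = L/(4πd²) → d = √(L/4πS) = √(3.68×10^26/(4π·1134)) = 1.607×10^11 m = 1.074 AU.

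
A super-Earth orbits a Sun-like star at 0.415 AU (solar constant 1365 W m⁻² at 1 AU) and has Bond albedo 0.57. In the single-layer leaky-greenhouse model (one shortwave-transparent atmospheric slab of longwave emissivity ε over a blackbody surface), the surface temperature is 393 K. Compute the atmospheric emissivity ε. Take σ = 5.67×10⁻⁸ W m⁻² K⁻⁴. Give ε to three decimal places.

Flux at the orbit: S = 1365/(0.415)² = 7926 W m⁻².
Effective temperature: T_e = [S(1−α)/(4σ)]^(1/4) = 350.1 K.
T_s⁴ = T_e⁴·2/(2−ε) → ε = 2 − 2(T_e/T_s)⁴ = 2 − 2·(350.1/393)⁴ = 0.7401.

0.740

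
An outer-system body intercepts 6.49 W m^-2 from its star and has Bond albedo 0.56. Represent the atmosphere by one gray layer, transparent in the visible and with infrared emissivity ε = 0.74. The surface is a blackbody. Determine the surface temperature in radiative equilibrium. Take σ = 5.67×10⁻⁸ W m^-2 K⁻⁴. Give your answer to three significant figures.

The planet radiates to space at T_e = [S(1−α)/(4σ)]^(1/4) = 59.57 K.
For a single slab of emissivity ε, T_s⁴ = 2T_e⁴/(2−ε); thus T_s = 59.57·(1.587)^(1/4) = 66.86 K.

66.9 K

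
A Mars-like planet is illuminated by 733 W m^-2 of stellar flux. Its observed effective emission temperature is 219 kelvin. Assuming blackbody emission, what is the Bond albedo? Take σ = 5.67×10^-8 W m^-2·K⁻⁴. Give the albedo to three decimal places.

0.288

From σT⁴ = S(1−α)/4 we invert for α: 1−α = 4σT⁴/S.
4σT⁴ = 4·5.67×10⁻⁸·(219)⁴ = 521.7 W m^-2.
Hence α = 1 − 521.7/733.0 = 0.2883.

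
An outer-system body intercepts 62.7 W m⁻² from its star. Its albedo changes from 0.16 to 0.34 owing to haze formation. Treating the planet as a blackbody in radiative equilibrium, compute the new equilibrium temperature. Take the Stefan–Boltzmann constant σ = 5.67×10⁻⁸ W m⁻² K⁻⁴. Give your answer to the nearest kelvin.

116 K

T₂ = [S(1−α₂)/(4σ)]^(1/4) = [62.70·0.66/(4σ)]^(1/4) = 116.2 K.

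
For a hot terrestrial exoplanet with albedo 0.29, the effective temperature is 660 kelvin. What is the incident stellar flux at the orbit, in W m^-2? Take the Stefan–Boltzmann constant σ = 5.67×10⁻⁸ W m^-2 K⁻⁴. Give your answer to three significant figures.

Invert the energy balance for S: S = 4σT⁴/(1−α).
The emitted flux is σT⁴ = 10760 W m^-2.
So S = 4×10760/(1−0.29) = 60610 W m^-2.

60600 W m^-2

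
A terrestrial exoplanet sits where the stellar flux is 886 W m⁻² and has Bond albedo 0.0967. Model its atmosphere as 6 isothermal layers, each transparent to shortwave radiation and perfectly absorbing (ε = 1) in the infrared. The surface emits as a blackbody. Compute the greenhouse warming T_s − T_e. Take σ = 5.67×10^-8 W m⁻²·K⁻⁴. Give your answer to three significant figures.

OLR = S(1−α)/4 = 200.1 W m⁻²; the top layer radiates at T_e = 243.7 K.
Surface: T_s = (7)^¼·T_e = 396.4 K.
Warming: T_s − T_e = 152.7 K.

153 K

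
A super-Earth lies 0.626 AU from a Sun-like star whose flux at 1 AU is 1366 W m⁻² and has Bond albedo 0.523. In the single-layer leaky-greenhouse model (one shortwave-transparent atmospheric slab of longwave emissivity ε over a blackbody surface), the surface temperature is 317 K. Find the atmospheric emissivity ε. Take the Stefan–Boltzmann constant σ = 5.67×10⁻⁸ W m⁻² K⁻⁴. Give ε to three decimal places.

By the inverse-square law, S = 1366/0.626² = 3486 W m⁻².
First, T_e = [3486·(1−0.523)/(4σ)]^(1/4) = 292.6 K.
Inverting T_s⁴ = 2T_e⁴/(2−ε): (T_e/T_s)⁴ = 0.7260, so ε = 2(1 − 0.7260) = 0.5480.

0.548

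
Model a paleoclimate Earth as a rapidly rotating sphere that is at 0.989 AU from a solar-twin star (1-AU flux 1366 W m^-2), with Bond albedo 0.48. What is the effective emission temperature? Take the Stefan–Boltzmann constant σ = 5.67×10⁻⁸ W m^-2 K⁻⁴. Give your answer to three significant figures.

Irradiance scales as 1/d², so S = 1366 W m^-2 × (1/0.989)² = 1397 W m^-2.
Averaging over the sphere, the absorbed flux is S(1−α)/4 = 181.6 W m^-2.
Set σT⁴ = 181.6 → T = (181.6/σ)^(1/4) = 237.9 K.

238 K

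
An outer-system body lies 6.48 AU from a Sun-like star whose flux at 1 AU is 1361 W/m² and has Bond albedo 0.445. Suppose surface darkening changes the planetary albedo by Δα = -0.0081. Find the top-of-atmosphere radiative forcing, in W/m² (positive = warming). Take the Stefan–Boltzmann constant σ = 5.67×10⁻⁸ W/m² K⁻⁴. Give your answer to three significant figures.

Irradiance scales as 1/d², so S = 1361 W/m² × (1/6.48)² = 32.41 W/m².
ΔF = −(S/4)Δα = −(32.41/4)×(-0.0081) = 0.06563 W/m².

0.0656 W/m²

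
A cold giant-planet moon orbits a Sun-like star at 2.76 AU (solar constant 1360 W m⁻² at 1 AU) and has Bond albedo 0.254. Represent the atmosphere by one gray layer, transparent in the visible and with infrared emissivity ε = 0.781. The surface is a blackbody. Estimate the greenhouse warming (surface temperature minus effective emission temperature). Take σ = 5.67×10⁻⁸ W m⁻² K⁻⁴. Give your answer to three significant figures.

By the inverse-square law, S = 1360/2.76² = 178.5 W m⁻².
The planet radiates to space at T_e = [S(1−α)/(4σ)]^(1/4) = 155.7 K.
Surface balance with a leaky layer gives σT_s⁴ = σT_e⁴·2/(2−ε), so T_s = T_e·[2/(2−0.781)]^(1/4) = 176.2 K.
Greenhouse warming: T_s − T_e = 20.51 K.

20.5 K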